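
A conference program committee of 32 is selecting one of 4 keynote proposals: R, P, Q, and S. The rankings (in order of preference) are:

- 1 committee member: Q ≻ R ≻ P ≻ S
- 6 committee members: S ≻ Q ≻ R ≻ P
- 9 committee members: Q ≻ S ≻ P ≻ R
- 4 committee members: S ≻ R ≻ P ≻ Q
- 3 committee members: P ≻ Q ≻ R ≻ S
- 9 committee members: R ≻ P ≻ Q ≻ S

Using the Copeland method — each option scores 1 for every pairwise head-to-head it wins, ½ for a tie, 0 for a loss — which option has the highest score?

R: beats P; loses to Q and S → score 1.
P: ties Q; loses to R and S → score 0.5.
Q: beats R and S; ties P → score 2.5.
S: beats R and P; loses to Q → score 2.
Q has the best pairwise record.

Q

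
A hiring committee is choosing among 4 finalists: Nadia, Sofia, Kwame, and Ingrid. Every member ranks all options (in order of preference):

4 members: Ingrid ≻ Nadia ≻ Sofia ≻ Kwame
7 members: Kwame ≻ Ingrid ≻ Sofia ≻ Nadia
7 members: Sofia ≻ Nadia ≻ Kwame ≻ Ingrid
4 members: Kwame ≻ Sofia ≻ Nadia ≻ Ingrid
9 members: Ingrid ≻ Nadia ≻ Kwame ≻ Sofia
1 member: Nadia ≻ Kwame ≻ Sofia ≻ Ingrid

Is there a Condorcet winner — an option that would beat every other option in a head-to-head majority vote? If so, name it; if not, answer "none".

Checking pairwise contests:
Sofia beats Nadia 18–14.
Kwame beats Sofia 21–11.
Nadia beats Kwame 21–11.
Kwame beats Ingrid 19–13.
Every option loses at least one head-to-head, so there is no Condorcet winner.

none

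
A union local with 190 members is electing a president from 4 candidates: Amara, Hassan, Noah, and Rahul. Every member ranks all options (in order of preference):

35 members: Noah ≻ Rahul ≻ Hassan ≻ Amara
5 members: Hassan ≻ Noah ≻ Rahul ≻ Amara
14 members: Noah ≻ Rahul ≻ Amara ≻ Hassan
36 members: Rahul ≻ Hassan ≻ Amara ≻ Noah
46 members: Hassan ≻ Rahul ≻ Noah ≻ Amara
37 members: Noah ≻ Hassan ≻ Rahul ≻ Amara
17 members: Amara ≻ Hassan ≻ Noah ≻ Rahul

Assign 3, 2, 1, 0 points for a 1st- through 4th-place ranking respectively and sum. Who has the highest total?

Hassan

Amara: 35·0 + 5·0 + 14·1 + 36·1 + 46·0 + 37·0 + 17·3 = 101
Hassan: 35·1 + 5·3 + 14·0 + 36·2 + 46·3 + 37·2 + 17·2 = 368
Noah: 35·3 + 5·2 + 14·3 + 36·0 + 46·1 + 37·3 + 17·1 = 331
Rahul: 35·2 + 5·1 + 14·2 + 36·3 + 46·2 + 37·1 + 17·0 = 340
Hassan has the highest Borda score (368).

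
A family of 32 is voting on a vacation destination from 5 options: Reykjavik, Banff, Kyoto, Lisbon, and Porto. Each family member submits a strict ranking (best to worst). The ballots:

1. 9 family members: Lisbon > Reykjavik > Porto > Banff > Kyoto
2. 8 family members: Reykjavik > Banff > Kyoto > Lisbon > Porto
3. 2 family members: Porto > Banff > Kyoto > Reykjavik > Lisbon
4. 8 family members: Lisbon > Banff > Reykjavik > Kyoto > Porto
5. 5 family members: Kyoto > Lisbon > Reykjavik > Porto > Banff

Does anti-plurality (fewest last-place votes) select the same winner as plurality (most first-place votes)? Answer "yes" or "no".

no

Anti-plurality — last-place votes: Reykjavik 0, Banff 5, Kyoto 9, Lisbon 2, Porto 16. Winner: Reykjavik.
Plurality — first-place votes: Reykjavik 8, Banff 0, Kyoto 5, Lisbon 17, Porto 2. Winner: Lisbon.
The two methods disagree.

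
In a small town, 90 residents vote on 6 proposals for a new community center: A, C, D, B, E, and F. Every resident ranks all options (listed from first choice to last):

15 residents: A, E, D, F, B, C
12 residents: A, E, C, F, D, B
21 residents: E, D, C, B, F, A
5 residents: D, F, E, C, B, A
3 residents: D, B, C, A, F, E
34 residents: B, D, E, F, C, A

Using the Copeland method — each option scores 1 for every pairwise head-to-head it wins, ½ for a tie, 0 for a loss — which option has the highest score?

E

A: loses to C, D, B, E, and F → score 0.
C: beats A; loses to D, B, E, and F → score 1.
D: beats A, C, B, and F; loses to E → score 4.
B: beats A, C, and F; loses to D and E → score 3.
E: beats A, C, D, B, and F → score 5.
F: beats A and C; loses to D, B, and E → score 2.
E has the best pairwise record.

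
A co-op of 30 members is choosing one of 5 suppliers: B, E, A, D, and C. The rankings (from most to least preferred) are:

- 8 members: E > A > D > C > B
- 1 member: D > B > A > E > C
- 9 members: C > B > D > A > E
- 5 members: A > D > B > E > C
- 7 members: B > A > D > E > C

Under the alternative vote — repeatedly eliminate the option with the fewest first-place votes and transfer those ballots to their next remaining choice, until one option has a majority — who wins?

C

Round 1: B 7, E 8, A 5, D 1, C 9. Eliminate D.
Round 2: B 8, E 8, A 5, C 9. Eliminate A.
Round 3: B 13, E 8, C 9. Eliminate E.
Round 4: B 13, C 17. C has a majority.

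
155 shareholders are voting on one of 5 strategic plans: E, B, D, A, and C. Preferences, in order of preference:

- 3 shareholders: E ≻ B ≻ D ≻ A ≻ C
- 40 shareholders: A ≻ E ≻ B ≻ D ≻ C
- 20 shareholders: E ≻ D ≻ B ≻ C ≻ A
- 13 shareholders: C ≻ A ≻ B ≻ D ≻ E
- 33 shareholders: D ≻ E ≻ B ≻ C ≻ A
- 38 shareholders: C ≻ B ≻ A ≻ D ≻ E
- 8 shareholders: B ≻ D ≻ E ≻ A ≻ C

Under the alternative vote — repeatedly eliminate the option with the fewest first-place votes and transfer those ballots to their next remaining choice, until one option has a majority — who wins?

Round 1: E 23, B 8, D 33, A 40, C 51. Eliminate B.
Round 2: E 23, D 41, A 40, C 51. Eliminate E.
Round 3: D 64, A 40, C 51. Eliminate A.
Round 4: D 104, C 51. D has a majority.

D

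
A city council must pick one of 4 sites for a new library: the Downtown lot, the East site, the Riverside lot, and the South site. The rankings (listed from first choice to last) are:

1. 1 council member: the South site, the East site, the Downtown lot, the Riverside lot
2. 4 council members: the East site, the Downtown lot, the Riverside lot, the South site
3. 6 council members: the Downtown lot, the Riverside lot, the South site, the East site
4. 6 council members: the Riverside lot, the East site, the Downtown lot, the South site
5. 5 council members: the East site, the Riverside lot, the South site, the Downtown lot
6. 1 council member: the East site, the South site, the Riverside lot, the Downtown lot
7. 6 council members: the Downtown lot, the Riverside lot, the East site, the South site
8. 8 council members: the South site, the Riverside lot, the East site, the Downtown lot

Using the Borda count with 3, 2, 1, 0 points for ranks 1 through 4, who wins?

the Riverside lot

the Downtown lot: 1·1 + 4·2 + 6·3 + 6·1 + 5·0 + 1·0 + 6·3 + 8·0 = 51
the East site: 1·2 + 4·3 + 6·0 + 6·2 + 5·3 + 1·3 + 6·1 + 8·1 = 58
the Riverside lot: 1·0 + 4·1 + 6·2 + 6·3 + 5·2 + 1·1 + 6·2 + 8·2 = 73
the South site: 1·3 + 4·0 + 6·1 + 6·0 + 5·1 + 1·2 + 6·0 + 8·3 = 40
the Riverside lot has the highest Borda score (73).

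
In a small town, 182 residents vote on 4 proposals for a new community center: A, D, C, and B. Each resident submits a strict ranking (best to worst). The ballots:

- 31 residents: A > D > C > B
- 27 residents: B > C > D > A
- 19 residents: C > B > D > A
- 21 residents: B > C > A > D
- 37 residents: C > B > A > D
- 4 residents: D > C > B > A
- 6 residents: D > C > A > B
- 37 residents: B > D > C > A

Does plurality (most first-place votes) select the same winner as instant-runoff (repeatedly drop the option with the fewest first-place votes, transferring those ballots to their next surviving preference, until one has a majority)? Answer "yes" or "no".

Plurality — first-place votes: A 31, D 10, C 56, B 85. Winner: B.
Instant-runoff — R1 A 31, D 10, C 56, B 85 (D out); R2 A 31, C 66, B 85 (A out); R3 C 97, B 85 (C winner). Winner: C.
The two methods disagree.

no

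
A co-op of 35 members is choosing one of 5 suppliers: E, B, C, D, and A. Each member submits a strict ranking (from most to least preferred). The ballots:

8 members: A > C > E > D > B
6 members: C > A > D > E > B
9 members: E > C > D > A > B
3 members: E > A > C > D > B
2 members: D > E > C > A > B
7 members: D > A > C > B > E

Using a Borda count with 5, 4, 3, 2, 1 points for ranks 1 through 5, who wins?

C

E: 8·3 + 6·2 + 9·5 + 3·5 + 2·4 + 7·1 = 111
B: 8·1 + 6·1 + 9·1 + 3·1 + 2·1 + 7·2 = 42
C: 8·4 + 6·5 + 9·4 + 3·3 + 2·3 + 7·3 = 134
D: 8·2 + 6·3 + 9·3 + 3·2 + 2·5 + 7·5 = 112
A: 8·5 + 6·4 + 9·2 + 3·4 + 2·2 + 7·4 = 126
C has the highest Borda score (134).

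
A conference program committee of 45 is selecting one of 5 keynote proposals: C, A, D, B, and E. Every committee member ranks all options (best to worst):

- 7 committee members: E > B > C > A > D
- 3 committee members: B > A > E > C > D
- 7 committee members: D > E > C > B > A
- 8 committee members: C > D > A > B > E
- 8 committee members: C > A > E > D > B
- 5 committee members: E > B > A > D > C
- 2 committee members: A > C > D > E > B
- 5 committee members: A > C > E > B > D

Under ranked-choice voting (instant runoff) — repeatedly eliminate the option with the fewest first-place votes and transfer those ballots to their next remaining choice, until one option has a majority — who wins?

Round 1: C 16, A 7, D 7, B 3, E 12. Eliminate B.
Round 2: C 16, A 10, D 7, E 12. Eliminate D.
Round 3: C 16, A 10, E 19. Eliminate A.
Round 4: C 23, E 22. C has a majority.

C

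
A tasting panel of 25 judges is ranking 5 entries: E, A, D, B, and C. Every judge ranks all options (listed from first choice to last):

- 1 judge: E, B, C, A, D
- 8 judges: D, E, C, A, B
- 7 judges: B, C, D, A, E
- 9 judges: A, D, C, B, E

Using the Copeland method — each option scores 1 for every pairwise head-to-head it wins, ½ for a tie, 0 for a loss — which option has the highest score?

E: loses to A, D, B, and C → score 0.
A: beats E and B; loses to D and C → score 2.
D: beats E, A, B, and C → score 4.
B: beats E; loses to A, D, and C → score 1.
C: beats E, A, and B; loses to D → score 3.
D has the best pairwise record.

D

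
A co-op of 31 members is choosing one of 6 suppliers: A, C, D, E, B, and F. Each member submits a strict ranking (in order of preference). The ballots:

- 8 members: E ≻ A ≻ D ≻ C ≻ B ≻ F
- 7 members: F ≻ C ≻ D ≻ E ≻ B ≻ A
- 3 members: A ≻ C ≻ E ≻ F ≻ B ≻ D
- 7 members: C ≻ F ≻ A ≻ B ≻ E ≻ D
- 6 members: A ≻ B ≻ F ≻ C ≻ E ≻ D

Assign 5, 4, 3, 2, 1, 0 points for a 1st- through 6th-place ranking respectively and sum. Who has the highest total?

A: 8·4 + 7·0 + 3·5 + 7·3 + 6·5 = 98
C: 8·2 + 7·4 + 3·4 + 7·5 + 6·2 = 103
D: 8·3 + 7·3 + 3·0 + 7·0 + 6·0 = 45
E: 8·5 + 7·2 + 3·3 + 7·1 + 6·1 = 76
B: 8·1 + 7·1 + 3·1 + 7·2 + 6·4 = 56
F: 8·0 + 7·5 + 3·2 + 7·4 + 6·3 = 87
C has the highest Borda score (103).

C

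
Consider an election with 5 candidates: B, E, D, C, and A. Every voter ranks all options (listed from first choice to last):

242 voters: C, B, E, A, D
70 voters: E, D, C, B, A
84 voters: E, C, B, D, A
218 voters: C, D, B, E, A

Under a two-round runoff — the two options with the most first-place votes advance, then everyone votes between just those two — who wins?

C

Round 1 first-place votes: B 0, E 154, D 0, C 460, A 0.
C and E advance.
Runoff: C is preferred to E by 460 voters; E by 154.
C wins the runoff.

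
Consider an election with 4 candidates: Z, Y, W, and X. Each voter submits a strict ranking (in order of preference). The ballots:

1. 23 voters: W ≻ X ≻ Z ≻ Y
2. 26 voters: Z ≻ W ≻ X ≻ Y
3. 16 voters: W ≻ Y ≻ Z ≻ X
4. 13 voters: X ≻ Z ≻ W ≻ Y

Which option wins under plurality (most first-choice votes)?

W

First-place votes: Z 26, Y 0, W 39, X 13.
W has the most first-place votes.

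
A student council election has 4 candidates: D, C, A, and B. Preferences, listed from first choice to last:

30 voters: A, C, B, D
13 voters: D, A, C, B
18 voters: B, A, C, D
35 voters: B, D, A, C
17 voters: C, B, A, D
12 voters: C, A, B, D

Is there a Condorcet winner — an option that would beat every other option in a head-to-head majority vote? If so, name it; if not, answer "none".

Checking pairwise contests:
C beats D 77–48.
A beats C 96–29.
B beats A 70–55.
C beats B 72–53.
Every option loses at least one head-to-head, so there is no Condorcet winner.

none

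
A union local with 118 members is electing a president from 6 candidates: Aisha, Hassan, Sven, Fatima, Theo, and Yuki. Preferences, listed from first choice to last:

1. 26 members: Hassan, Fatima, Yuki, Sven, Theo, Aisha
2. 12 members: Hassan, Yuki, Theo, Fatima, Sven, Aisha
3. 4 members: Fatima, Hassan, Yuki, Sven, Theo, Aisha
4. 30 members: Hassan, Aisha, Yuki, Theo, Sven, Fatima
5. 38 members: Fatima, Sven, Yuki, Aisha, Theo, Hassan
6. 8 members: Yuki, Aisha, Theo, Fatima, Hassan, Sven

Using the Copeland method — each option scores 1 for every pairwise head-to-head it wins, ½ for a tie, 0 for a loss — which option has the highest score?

Hassan

Aisha: beats Theo; loses to Hassan, Sven, Fatima, and Yuki → score 1.
Hassan: beats Aisha, Sven, Fatima, Theo, and Yuki → score 5.
Sven: beats Aisha and Theo; loses to Hassan, Fatima, and Yuki → score 2.
Fatima: beats Aisha, Sven, Theo, and Yuki; loses to Hassan → score 4.
Theo: loses to Aisha, Hassan, Sven, Fatima, and Yuki → score 0.
Yuki: beats Aisha, Sven, and Theo; loses to Hassan and Fatima → score 3.
Hassan has the best pairwise record.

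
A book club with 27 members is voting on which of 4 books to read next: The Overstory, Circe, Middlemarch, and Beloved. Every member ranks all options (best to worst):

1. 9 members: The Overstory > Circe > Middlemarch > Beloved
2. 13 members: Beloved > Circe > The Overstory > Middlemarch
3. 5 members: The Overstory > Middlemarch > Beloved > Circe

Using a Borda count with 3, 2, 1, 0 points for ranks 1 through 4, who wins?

The Overstory

The Overstory: 9·3 + 13·1 + 5·3 = 55
Circe: 9·2 + 13·2 + 5·0 = 44
Middlemarch: 9·1 + 13·0 + 5·2 = 19
Beloved: 9·0 + 13·3 + 5·1 = 44
The Overstory has the highest Borda score (55).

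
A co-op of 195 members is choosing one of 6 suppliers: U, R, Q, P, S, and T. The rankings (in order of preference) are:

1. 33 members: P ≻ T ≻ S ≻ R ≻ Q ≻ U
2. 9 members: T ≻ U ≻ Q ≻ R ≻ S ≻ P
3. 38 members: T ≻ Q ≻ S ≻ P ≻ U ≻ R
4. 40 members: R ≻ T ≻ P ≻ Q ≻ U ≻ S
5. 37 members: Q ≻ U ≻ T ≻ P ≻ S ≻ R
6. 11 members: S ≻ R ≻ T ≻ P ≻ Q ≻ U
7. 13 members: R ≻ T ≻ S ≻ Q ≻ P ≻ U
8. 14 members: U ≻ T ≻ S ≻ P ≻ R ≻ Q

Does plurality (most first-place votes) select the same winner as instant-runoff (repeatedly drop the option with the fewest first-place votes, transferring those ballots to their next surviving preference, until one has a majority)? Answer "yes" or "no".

no

Plurality — first-place votes: U 14, R 53, Q 37, P 33, S 11, T 47. Winner: R.
Instant-runoff — R1 U 14, R 53, Q 37, P 33, S 11, T 47 (S out); R2 U 14, R 64, Q 37, P 33, T 47 (U out); R3 R 64, Q 37, P 33, T 61 (P out); R4 R 64, Q 37, T 94 (Q out); R5 R 64, T 131 (T winner). Winner: T.
The two methods disagree.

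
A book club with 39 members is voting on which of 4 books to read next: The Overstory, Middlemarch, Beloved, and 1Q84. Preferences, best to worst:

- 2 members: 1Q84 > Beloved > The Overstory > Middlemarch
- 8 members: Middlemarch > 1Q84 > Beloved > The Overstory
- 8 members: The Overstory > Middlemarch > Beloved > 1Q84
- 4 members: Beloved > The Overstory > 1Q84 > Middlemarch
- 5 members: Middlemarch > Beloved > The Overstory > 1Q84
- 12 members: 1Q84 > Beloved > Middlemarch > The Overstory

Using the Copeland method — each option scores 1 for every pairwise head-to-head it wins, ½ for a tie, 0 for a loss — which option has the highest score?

Middlemarch

The Overstory: loses to Middlemarch, Beloved, and 1Q84 → score 0.
Middlemarch: beats The Overstory, Beloved, and 1Q84 → score 3.
Beloved: beats The Overstory; loses to Middlemarch and 1Q84 → score 1.
1Q84: beats The Overstory and Beloved; loses to Middlemarch → score 2.
Middlemarch has the best pairwise record.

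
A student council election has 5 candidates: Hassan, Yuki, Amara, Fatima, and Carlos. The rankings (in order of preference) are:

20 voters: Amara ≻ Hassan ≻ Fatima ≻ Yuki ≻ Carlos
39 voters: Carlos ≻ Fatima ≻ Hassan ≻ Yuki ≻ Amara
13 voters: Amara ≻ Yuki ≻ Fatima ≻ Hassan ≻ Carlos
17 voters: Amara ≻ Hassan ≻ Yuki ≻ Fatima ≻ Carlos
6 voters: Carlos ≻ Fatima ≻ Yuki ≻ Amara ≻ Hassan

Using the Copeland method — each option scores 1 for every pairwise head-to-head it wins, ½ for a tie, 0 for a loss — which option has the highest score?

Hassan: beats Yuki and Carlos; loses to Amara and Fatima → score 2.
Yuki: beats Carlos; loses to Hassan, Amara, and Fatima → score 1.
Amara: beats Hassan, Yuki, Fatima, and Carlos → score 4.
Fatima: beats Hassan, Yuki, and Carlos; loses to Amara → score 3.
Carlos: loses to Hassan, Yuki, Amara, and Fatima → score 0.
Amara has the best pairwise record.

Amara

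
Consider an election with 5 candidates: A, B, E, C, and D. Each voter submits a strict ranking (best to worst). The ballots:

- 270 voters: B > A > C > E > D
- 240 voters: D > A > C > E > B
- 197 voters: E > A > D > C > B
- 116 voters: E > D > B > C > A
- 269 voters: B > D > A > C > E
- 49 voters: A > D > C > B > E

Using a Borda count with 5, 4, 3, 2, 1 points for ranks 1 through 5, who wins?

A: 270·4 + 240·4 + 197·4 + 116·1 + 269·3 + 49·5 = 3996
B: 270·5 + 240·1 + 197·1 + 116·3 + 269·5 + 49·2 = 3578
E: 270·2 + 240·2 + 197·5 + 116·5 + 269·1 + 49·1 = 2903
C: 270·3 + 240·3 + 197·2 + 116·2 + 269·2 + 49·3 = 2841
D: 270·1 + 240·5 + 197·3 + 116·4 + 269·4 + 49·4 = 3797
A has the highest Borda score (3996).

A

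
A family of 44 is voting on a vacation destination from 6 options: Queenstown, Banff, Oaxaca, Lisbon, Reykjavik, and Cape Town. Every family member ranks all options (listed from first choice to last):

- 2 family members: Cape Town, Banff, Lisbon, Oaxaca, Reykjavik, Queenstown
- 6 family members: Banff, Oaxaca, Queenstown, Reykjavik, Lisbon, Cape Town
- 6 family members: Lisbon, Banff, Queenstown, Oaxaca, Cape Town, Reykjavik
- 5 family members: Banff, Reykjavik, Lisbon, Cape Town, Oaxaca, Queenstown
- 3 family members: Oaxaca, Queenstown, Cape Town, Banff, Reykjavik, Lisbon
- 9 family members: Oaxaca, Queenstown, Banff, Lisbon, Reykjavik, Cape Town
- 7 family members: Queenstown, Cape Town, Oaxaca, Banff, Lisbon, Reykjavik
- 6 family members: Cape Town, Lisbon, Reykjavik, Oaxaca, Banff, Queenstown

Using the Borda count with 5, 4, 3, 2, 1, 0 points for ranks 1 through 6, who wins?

Banff

Queenstown: 2·0 + 6·3 + 6·3 + 5·0 + 3·4 + 9·4 + 7·5 + 6·0 = 119
Banff: 2·4 + 6·5 + 6·4 + 5·5 + 3·2 + 9·3 + 7·2 + 6·1 = 140
Oaxaca: 2·2 + 6·4 + 6·2 + 5·1 + 3·5 + 9·5 + 7·3 + 6·2 = 138
Lisbon: 2·3 + 6·1 + 6·5 + 5·3 + 3·0 + 9·2 + 7·1 + 6·4 = 106
Reykjavik: 2·1 + 6·2 + 6·0 + 5·4 + 3·1 + 9·1 + 7·0 + 6·3 = 64
Cape Town: 2·5 + 6·0 + 6·1 + 5·2 + 3·3 + 9·0 + 7·4 + 6·5 = 93
Banff has the highest Borda score (140).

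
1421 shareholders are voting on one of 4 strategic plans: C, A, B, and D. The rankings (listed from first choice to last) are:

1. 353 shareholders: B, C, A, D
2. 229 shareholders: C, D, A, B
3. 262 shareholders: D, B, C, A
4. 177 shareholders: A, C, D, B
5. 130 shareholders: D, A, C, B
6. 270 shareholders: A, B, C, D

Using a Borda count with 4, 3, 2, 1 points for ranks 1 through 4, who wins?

C

C: 353·3 + 229·4 + 262·2 + 177·3 + 130·2 + 270·2 = 3830
A: 353·2 + 229·2 + 262·1 + 177·4 + 130·3 + 270·4 = 3604
B: 353·4 + 229·1 + 262·3 + 177·1 + 130·1 + 270·3 = 3544
D: 353·1 + 229·3 + 262·4 + 177·2 + 130·4 + 270·1 = 3232
C has the highest Borda score (3830).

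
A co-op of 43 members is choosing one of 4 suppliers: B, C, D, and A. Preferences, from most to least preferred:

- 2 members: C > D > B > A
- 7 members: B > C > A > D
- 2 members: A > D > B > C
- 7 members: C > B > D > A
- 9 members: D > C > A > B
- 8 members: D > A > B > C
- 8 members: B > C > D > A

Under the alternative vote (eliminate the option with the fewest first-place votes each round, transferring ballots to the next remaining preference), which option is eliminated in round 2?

Round 1: B 15, C 9, D 17, A 2. Eliminate A.
Round 2: B 15, C 9, D 19. Eliminate C.

C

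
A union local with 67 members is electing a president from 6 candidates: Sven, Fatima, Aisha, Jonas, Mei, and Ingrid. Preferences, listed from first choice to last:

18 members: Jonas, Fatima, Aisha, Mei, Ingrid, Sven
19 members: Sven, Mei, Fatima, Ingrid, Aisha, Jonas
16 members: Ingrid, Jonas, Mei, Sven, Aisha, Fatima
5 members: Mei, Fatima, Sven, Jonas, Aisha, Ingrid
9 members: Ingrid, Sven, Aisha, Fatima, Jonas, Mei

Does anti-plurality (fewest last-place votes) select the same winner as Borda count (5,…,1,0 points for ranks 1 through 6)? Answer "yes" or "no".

Anti-plurality — last-place votes: Sven 18, Fatima 16, Aisha 0, Jonas 19, Mei 9, Ingrid 5. Winner: Aisha.
Borda — scores: Sven 178, Fatima 167, Aisha 121, Jonas 173, Mei 185, Ingrid 181. Winner: Mei.
The two methods disagree.

no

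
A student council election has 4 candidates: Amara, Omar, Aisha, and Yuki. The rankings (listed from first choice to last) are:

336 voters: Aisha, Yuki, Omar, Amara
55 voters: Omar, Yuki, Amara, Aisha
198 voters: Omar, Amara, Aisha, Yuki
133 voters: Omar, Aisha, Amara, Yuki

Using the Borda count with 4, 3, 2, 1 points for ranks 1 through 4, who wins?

Omar

Amara: 336·1 + 55·2 + 198·3 + 133·2 = 1306
Omar: 336·2 + 55·4 + 198·4 + 133·4 = 2216
Aisha: 336·4 + 55·1 + 198·2 + 133·3 = 2194
Yuki: 336·3 + 55·3 + 198·1 + 133·1 = 1504
Omar has the highest Borda score (2216).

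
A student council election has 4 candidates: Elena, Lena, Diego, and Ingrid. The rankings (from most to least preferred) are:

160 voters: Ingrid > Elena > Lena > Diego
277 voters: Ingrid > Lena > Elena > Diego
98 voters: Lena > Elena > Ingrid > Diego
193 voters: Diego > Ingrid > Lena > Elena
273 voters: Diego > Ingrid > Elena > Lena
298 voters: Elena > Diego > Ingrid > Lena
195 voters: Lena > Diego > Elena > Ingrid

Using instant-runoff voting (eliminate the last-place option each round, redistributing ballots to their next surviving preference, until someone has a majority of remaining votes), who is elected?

Round 1: Elena 298, Lena 293, Diego 466, Ingrid 437. Eliminate Lena.
Round 2: Elena 396, Diego 661, Ingrid 437. Eliminate Elena.
Round 3: Diego 959, Ingrid 535. Diego has a majority.

Diego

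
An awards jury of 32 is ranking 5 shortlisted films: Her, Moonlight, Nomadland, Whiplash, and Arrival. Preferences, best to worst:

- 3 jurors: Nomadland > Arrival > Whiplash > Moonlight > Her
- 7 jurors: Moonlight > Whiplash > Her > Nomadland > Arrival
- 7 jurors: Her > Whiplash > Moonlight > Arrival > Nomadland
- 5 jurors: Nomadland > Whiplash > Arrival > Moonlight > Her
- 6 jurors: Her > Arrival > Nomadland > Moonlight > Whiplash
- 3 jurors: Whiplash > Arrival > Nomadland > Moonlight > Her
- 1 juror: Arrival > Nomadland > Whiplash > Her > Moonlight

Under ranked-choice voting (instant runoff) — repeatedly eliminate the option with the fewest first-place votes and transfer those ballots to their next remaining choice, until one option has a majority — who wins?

Round 1: Her 13, Moonlight 7, Nomadland 8, Whiplash 3, Arrival 1. Eliminate Arrival.
Round 2: Her 13, Moonlight 7, Nomadland 9, Whiplash 3. Eliminate Whiplash.
Round 3: Her 13, Moonlight 7, Nomadland 12. Eliminate Moonlight.
Round 4: Her 20, Nomadland 12. Her has a majority.

Her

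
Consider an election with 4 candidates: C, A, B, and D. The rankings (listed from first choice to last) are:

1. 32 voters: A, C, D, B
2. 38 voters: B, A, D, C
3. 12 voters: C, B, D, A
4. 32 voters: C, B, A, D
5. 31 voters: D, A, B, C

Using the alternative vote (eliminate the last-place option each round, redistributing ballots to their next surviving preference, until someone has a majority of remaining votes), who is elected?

A

Round 1: C 44, A 32, B 38, D 31. Eliminate D.
Round 2: C 44, A 63, B 38. Eliminate B.
Round 3: C 44, A 101. A has a majority.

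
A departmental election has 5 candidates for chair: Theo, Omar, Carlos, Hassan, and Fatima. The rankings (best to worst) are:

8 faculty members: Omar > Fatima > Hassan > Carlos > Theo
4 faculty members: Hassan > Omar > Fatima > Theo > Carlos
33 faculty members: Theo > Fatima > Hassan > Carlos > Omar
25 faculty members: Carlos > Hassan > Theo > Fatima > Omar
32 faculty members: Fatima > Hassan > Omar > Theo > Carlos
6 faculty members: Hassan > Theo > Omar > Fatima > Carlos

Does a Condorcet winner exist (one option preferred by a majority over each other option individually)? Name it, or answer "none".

Checking pairwise contests:
Hassan beats Theo 75–33.
Theo beats Omar 64–44.
Theo beats Carlos 75–33.
Fatima beats Hassan 73–35.
Theo beats Fatima 64–44.
Every option loses at least one head-to-head, so there is no Condorcet winner.

none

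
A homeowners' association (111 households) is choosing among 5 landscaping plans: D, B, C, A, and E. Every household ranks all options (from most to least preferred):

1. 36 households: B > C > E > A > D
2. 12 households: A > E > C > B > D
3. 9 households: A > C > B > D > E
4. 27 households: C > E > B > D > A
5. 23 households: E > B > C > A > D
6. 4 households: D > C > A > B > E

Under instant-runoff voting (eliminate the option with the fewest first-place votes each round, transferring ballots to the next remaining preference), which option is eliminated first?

D

Round 1: D 4, B 36, C 27, A 21, E 23. Eliminate D.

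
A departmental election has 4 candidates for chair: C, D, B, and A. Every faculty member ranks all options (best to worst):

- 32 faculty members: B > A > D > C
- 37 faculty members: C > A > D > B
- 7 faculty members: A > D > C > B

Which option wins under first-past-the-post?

First-place votes: C 37, D 0, B 32, A 7.
C has the most first-place votes.

C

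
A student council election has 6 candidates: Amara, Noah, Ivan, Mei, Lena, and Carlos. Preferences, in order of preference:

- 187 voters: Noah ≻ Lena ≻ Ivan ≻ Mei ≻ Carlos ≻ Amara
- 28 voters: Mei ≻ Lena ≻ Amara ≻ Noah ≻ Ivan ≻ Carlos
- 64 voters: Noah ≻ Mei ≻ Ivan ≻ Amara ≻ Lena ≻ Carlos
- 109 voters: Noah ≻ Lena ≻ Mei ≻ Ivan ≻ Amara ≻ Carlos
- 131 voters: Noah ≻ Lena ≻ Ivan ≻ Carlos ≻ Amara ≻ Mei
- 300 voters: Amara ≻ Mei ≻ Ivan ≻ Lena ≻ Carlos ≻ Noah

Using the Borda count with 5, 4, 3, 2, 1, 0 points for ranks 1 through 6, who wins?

Amara: 187·0 + 28·3 + 64·2 + 109·1 + 131·1 + 300·5 = 1952
Noah: 187·5 + 28·2 + 64·5 + 109·5 + 131·5 + 300·0 = 2511
Ivan: 187·3 + 28·1 + 64·3 + 109·2 + 131·3 + 300·3 = 2292
Mei: 187·2 + 28·5 + 64·4 + 109·3 + 131·0 + 300·4 = 2297
Lena: 187·4 + 28·4 + 64·1 + 109·4 + 131·4 + 300·2 = 2484
Carlos: 187·1 + 28·0 + 64·0 + 109·0 + 131·2 + 300·1 = 749
Noah has the highest Borda score (2511).

Noah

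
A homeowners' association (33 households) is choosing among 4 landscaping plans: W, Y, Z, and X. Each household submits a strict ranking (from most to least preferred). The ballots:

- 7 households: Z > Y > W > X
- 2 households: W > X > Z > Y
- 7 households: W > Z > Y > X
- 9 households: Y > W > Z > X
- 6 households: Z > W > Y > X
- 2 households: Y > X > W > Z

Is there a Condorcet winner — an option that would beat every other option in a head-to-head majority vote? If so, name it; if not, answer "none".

Checking pairwise contests:
Y beats W 18–15.
Z beats Y 22–11.
W beats Z 20–13.
W beats X 31–2.
Every option loses at least one head-to-head, so there is no Condorcet winner.

none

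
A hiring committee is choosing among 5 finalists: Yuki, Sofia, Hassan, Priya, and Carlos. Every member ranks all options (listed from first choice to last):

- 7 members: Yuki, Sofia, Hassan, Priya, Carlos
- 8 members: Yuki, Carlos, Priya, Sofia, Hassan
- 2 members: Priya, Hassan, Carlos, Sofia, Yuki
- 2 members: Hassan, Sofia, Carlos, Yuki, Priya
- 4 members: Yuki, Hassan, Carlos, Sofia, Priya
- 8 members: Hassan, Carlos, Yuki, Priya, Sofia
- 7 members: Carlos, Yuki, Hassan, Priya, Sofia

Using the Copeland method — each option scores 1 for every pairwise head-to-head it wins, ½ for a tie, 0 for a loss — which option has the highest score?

Yuki: beats Sofia, Hassan, and Priya; ties Carlos → score 3.5.
Sofia: loses to Yuki, Hassan, Priya, and Carlos → score 0.
Hassan: beats Sofia, Priya, and Carlos; loses to Yuki → score 3.
Priya: beats Sofia; loses to Yuki, Hassan, and Carlos → score 1.
Carlos: beats Sofia and Priya; ties Yuki; loses to Hassan → score 2.5.
Yuki has the best pairwise record.

Yuki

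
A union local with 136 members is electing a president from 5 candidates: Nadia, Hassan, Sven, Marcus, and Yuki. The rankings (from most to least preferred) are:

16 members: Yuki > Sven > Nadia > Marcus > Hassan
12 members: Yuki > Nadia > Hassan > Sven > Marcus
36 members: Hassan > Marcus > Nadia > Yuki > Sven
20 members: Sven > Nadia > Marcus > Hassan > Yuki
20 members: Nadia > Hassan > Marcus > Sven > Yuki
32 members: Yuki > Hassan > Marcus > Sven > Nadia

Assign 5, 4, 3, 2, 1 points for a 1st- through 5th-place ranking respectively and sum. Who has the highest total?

Nadia: 16·3 + 12·4 + 36·3 + 20·4 + 20·5 + 32·1 = 416
Hassan: 16·1 + 12·3 + 36·5 + 20·2 + 20·4 + 32·4 = 480
Sven: 16·4 + 12·2 + 36·1 + 20·5 + 20·2 + 32·2 = 328
Marcus: 16·2 + 12·1 + 36·4 + 20·3 + 20·3 + 32·3 = 404
Yuki: 16·5 + 12·5 + 36·2 + 20·1 + 20·1 + 32·5 = 412
Hassan has the highest Borda score (480).

Hassan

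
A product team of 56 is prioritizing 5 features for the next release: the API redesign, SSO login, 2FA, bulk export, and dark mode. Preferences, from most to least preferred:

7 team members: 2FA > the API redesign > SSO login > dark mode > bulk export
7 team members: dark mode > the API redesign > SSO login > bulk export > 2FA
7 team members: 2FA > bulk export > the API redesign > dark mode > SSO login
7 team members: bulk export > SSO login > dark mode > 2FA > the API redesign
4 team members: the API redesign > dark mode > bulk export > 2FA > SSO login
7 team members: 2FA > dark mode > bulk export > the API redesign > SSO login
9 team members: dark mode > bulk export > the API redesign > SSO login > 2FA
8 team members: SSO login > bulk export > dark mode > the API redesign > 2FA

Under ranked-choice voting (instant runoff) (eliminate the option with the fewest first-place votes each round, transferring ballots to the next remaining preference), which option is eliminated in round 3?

SSO login

Round 1: the API redesign 4, SSO login 8, 2FA 21, bulk export 7, dark mode 16. Eliminate the API redesign.
Round 2: SSO login 8, 2FA 21, bulk export 7, dark mode 20. Eliminate bulk export.
Round 3: SSO login 15, 2FA 21, dark mode 20. Eliminate SSO login.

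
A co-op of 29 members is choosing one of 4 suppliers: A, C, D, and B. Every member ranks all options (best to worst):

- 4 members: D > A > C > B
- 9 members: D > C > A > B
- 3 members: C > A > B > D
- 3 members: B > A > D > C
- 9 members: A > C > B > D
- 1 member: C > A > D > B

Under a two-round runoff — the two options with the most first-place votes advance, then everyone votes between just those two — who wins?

Round 1 first-place votes: A 9, C 4, D 13, B 3.
D and A advance.
Runoff: D is preferred to A by 13 voters; A by 16.
A wins the runoff.

A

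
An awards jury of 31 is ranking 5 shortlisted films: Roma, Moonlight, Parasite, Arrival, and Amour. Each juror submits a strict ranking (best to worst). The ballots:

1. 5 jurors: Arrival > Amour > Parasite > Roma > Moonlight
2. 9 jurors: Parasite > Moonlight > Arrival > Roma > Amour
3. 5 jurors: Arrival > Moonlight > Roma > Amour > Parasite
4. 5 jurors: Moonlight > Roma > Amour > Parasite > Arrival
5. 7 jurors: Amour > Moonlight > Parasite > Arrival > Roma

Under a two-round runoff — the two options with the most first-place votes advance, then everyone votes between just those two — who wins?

Parasite

Round 1 first-place votes: Roma 0, Moonlight 5, Parasite 9, Arrival 10, Amour 7.
Arrival and Parasite advance.
Runoff: Arrival is preferred to Parasite by 10 voters; Parasite by 21.
Parasite wins the runoff.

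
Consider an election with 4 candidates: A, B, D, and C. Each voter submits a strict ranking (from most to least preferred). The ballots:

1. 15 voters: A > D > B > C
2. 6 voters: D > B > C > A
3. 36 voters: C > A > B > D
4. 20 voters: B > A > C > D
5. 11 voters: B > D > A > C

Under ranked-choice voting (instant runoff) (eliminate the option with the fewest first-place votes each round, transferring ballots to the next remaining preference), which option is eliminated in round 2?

A

Round 1: A 15, B 31, D 6, C 36. Eliminate D.
Round 2: A 15, B 37, C 36. Eliminate A.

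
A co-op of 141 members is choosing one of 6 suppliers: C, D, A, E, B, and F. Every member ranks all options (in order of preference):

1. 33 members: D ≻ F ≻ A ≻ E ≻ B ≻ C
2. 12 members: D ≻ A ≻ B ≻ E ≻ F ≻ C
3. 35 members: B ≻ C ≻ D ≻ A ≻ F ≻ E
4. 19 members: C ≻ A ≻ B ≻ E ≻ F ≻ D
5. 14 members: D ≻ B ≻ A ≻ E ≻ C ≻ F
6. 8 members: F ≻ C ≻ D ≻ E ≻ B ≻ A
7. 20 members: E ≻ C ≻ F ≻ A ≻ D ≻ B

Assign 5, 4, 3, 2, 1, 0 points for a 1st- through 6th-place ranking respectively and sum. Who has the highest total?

C: 33·0 + 12·0 + 35·4 + 19·5 + 14·1 + 8·4 + 20·4 = 361
D: 33·5 + 12·5 + 35·3 + 19·0 + 14·5 + 8·3 + 20·1 = 444
A: 33·3 + 12·4 + 35·2 + 19·4 + 14·3 + 8·0 + 20·2 = 375
E: 33·2 + 12·2 + 35·0 + 19·2 + 14·2 + 8·2 + 20·5 = 272
B: 33·1 + 12·3 + 35·5 + 19·3 + 14·4 + 8·1 + 20·0 = 365
F: 33·4 + 12·1 + 35·1 + 19·1 + 14·0 + 8·5 + 20·3 = 298
D has the highest Borda score (444).

D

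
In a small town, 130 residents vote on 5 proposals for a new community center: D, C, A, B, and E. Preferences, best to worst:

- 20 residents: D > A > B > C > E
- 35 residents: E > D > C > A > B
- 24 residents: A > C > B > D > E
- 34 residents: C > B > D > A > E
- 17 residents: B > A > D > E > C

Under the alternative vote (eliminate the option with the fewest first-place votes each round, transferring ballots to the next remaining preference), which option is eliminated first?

B

Round 1: D 20, C 34, A 24, B 17, E 35. Eliminate B.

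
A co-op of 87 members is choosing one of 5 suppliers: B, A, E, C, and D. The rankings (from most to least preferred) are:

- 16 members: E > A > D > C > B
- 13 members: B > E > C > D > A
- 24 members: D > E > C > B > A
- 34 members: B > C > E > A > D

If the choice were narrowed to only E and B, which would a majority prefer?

Voters preferring E to B: 40; preferring B to E: 47.
B wins the head-to-head.

B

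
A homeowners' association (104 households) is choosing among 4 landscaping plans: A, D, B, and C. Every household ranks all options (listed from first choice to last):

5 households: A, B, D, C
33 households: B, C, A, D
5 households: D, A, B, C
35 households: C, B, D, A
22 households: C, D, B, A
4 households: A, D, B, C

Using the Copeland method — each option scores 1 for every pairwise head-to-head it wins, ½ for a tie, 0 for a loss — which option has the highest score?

A: loses to D, B, and C → score 0.
D: beats A; loses to B and C → score 1.
B: beats A and D; loses to C → score 2.
C: beats A, D, and B → score 3.
C has the best pairwise record.

C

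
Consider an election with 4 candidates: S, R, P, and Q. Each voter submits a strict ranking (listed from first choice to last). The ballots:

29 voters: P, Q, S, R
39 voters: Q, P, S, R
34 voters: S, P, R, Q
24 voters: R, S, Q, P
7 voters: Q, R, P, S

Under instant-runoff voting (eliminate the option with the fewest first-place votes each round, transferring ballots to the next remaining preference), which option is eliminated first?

R

Round 1: S 34, R 24, P 29, Q 46. Eliminate R.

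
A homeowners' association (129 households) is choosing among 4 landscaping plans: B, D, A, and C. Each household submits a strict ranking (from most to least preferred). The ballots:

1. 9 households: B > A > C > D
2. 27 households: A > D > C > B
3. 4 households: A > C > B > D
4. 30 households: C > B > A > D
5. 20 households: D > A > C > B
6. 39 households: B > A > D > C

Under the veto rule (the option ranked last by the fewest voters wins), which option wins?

Last-place votes: B 47, D 43, A 0, C 39.
A is ranked last by the fewest voters, so A wins.

A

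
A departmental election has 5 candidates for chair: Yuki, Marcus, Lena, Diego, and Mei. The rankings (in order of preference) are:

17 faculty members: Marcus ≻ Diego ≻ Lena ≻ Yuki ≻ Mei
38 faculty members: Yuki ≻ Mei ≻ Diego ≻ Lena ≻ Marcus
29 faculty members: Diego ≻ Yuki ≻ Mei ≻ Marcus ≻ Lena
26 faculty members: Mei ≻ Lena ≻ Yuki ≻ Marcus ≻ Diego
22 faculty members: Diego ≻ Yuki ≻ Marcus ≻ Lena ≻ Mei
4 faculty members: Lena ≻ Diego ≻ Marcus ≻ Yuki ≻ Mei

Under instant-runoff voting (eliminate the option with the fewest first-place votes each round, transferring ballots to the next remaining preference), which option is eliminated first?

Round 1: Yuki 38, Marcus 17, Lena 4, Diego 51, Mei 26. Eliminate Lena.

Lena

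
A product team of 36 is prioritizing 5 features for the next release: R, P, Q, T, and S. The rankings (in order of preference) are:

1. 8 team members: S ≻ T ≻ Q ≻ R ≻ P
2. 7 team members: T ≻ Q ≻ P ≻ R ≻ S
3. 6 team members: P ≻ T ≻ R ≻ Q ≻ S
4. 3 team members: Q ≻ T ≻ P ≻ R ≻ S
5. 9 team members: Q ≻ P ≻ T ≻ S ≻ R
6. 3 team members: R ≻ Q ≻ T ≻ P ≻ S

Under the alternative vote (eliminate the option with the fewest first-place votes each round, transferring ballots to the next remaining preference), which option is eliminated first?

R

Round 1: R 3, P 6, Q 12, T 7, S 8. Eliminate R.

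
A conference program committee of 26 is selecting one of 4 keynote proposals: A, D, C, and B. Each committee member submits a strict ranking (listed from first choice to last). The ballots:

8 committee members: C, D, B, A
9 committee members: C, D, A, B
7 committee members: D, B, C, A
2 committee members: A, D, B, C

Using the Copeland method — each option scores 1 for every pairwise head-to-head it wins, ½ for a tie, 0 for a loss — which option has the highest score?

C

A: loses to D, C, and B → score 0.
D: beats A and B; loses to C → score 2.
C: beats A, D, and B → score 3.
B: beats A; loses to D and C → score 1.
C has the best pairwise record.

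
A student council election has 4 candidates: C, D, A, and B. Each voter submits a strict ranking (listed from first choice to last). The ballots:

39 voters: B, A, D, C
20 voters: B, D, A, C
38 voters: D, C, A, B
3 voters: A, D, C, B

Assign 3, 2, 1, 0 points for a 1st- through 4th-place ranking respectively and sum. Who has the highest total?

C: 39·0 + 20·0 + 38·2 + 3·1 = 79
D: 39·1 + 20·2 + 38·3 + 3·2 = 199
A: 39·2 + 20·1 + 38·1 + 3·3 = 145
B: 39·3 + 20·3 + 38·0 + 3·0 = 177
D has the highest Borda score (199).

D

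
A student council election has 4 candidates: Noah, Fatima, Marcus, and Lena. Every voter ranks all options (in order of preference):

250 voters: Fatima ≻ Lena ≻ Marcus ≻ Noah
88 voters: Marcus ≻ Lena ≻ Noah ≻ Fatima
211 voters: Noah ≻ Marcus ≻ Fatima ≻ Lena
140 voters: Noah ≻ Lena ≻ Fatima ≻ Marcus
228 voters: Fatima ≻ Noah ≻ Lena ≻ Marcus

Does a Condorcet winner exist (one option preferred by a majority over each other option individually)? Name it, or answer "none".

Fatima vs Noah: 478–439 for Fatima.
Fatima vs Marcus: 618–299 for Fatima.
Fatima vs Lena: 689–228 for Fatima.
Fatima beats every other option head-to-head.

Fatima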